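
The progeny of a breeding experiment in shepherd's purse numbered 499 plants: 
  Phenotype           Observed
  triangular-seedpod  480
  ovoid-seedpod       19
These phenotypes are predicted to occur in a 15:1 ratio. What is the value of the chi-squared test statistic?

5.080

The 15:1 ratio has 16 parts, so with N = 499 the expected counts are:
  triangular-seedpod: 499 × 15/16 = 467.8125
  ovoid-seedpod: 499 × 1/16 = 31.1875
χ² = Σ (O − E)² / E
  triangular-seedpod: (480 − 467.8125)² / 467.8125 = 0.3175
  ovoid-seedpod: (19 − 31.1875)² / 31.1875 = 4.7627
χ² = 0.3175 + 4.7627 = 5.0802 ≈ 5.080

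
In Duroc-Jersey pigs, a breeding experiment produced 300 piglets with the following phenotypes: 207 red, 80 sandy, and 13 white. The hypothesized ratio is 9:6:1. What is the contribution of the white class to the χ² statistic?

1.763

Total ratio parts = 16. Expected numbers out of 300:
  red: 300 × 9/16 = 168.75
  sandy: 300 × 6/16 = 112.5
  white: 300 × 1/16 = 18.75
Contribution of white: (13 − 18.75)² / 18.75 = 1.7633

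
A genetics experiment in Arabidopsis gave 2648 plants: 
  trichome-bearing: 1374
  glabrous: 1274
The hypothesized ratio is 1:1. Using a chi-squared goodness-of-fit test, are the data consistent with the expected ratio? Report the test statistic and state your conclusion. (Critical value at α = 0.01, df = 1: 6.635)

Under the 1:1 hypothesis (Σ ratio = 2, N = 2648):
  trichome-bearing: 2648 × 1/2 = 1324
  glabrous: 2648 × 1/2 = 1324
χ² = Σ (O − E)² / E
  trichome-bearing: (1374 − 1324)² / 1324 = 1.8882
  glabrous: (1274 − 1324)² / 1324 = 1.8882
χ² = 1.8882 + 1.8882 = 3.7764 ≈ 3.776
Degrees of freedom = 2 − 1 = 1; critical value at α = 0.01 is 6.635.
Since 3.776 < 6.635, we fail to reject the null hypothesis — the data are consistent with the 1:1 ratio.

3.776; consistent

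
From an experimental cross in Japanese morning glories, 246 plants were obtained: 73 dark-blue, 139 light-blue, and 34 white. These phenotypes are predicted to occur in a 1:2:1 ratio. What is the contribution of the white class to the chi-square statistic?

Expected counts for N = 246 under a 1:2:1 ratio (total parts = 4):
  dark-blue: 246 × 1/4 = 61.5
  light-blue: 246 × 2/4 = 123
  white: 246 × 1/4 = 61.5
Contribution of white: (34 − 61.5)² / 61.5 = 12.2967

12.297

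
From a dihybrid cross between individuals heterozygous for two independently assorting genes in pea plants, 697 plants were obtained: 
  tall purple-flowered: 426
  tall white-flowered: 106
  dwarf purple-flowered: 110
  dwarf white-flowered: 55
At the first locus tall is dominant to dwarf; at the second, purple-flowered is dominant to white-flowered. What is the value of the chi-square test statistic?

13.879

A dihybrid F₂ with independent assortment and complete dominance at both loci gives a 9:3:3:1 phenotypic ratio.
Total ratio parts = 16. Expected numbers out of 697:
  tall purple-flowered: 697 × 9/16 = 392.0625
  tall white-flowered: 697 × 3/16 = 130.6875
  dwarf purple-flowered: 697 × 3/16 = 130.6875
  dwarf white-flowered: 697 × 1/16 = 43.5625
χ² = Σ (O − E)² / E
  tall purple-flowered: (426 − 392.0625)² / 392.0625 = 2.9377
  tall white-flowered: (106 − 130.6875)² / 130.6875 = 4.6636
  dwarf purple-flowered: (110 − 130.6875)² / 130.6875 = 3.2748
  dwarf white-flowered: (55 − 43.5625)² / 43.5625 = 3.0030
χ² = 2.9377 + 4.6636 + 3.2748 + 3.0030 = 13.8791 ≈ 13.879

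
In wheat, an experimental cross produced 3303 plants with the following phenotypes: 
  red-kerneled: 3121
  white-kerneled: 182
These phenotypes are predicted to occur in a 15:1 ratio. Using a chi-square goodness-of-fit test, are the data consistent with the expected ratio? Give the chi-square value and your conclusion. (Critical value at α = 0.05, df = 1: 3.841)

3.086; consistent

Under the 15:1 hypothesis (Σ ratio = 16, N = 3303):
  red-kerneled: 3303 × 15/16 = 3096.5625
  white-kerneled: 3303 × 1/16 = 206.4375
χ² = Σ (O − E)² / E
  red-kerneled: (3121 − 3096.5625)² / 3096.5625 = 0.1929
  white-kerneled: (182 − 206.4375)² / 206.4375 = 2.8928
χ² = 0.1929 + 2.8928 = 3.0857 ≈ 3.086
Degrees of freedom = 2 − 1 = 1; critical value at α = 0.05 is 3.841.
Since 3.086 < 3.841, we fail to reject the null hypothesis — the data are consistent with the 15:1 ratio.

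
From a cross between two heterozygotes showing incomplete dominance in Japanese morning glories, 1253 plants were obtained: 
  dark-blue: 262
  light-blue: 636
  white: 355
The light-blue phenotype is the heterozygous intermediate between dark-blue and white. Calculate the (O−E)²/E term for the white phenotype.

With incomplete dominance, a heterozygote × heterozygote cross gives a 1:2:1 phenotypic ratio.
Expected counts for N = 1253 under a 1:2:1 ratio (total parts = 4):
  dark-blue: 1253 × 1/4 = 313.25
  light-blue: 1253 × 2/4 = 626.5
  white: 1253 × 1/4 = 313.25
Contribution of white: (355 − 313.25)² / 313.25 = 5.5644

5.564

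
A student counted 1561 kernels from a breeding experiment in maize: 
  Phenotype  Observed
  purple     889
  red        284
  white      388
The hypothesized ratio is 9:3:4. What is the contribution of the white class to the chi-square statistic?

0.013

Total ratio parts = 16. Expected numbers out of 1561:
  purple: 1561 × 9/16 = 878.0625
  red: 1561 × 3/16 = 292.6875
  white: 1561 × 4/16 = 390.25
Contribution of white: (388 − 390.25)² / 390.25 = 0.0130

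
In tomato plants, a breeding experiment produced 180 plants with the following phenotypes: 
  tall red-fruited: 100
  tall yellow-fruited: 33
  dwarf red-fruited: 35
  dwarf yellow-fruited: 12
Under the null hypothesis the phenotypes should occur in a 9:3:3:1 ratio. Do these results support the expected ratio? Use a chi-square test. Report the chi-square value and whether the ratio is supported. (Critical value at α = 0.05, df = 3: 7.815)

0.128; consistent

Total ratio parts = 16. Expected numbers out of 180:
  tall red-fruited: 180 × 9/16 = 101.25
  tall yellow-fruited: 180 × 3/16 = 33.75
  dwarf red-fruited: 180 × 3/16 = 33.75
  dwarf yellow-fruited: 180 × 1/16 = 11.25
χ² = Σ (O − E)² / E
  tall red-fruited: (100 − 101.25)² / 101.25 = 0.0154
  tall yellow-fruited: (33 − 33.75)² / 33.75 = 0.0167
  dwarf red-fruited: (35 − 33.75)² / 33.75 = 0.0463
  dwarf yellow-fruited: (12 − 11.25)² / 11.25 = 0.0500
χ² = 0.0154 + 0.0167 + 0.0463 + 0.0500 = 0.1284 ≈ 0.128
Degrees of freedom = 4 − 1 = 3; critical value at α = 0.05 is 7.815.
Since 0.128 < 7.815, we fail to reject the null hypothesis — the data are consistent with the 9:3:3:1 ratio.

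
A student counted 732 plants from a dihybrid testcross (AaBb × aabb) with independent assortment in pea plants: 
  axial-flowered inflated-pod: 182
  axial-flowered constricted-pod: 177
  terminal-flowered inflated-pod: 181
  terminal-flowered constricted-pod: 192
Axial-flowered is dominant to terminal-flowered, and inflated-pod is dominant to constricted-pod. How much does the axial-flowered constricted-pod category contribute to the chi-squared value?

A dihybrid testcross with independent assortment gives a 1:1:1:1 ratio.
The 1:1:1:1 ratio has 4 parts, so with N = 732 the expected counts are:
  axial-flowered inflated-pod: 732 × 1/4 = 183
  axial-flowered constricted-pod: 732 × 1/4 = 183
  terminal-flowered inflated-pod: 732 × 1/4 = 183
  terminal-flowered constricted-pod: 732 × 1/4 = 183
Contribution of axial-flowered constricted-pod: (177 − 183)² / 183 = 0.1967

0.197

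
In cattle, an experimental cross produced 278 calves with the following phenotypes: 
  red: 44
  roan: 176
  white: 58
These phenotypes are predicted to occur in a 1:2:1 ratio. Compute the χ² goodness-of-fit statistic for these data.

Total ratio parts = 4. Expected numbers out of 278:
  red: 278 × 1/4 = 69.5
  roan: 278 × 2/4 = 139
  white: 278 × 1/4 = 69.5
χ² = Σ (O − E)² / E
  red: (44 − 69.5)² / 69.5 = 9.3561
  roan: (176 − 139)² / 139 = 9.8489
  white: (58 − 69.5)² / 69.5 = 1.9029
χ² = 9.3561 + 9.8489 + 1.9029 = 21.1079 ≈ 21.108

21.108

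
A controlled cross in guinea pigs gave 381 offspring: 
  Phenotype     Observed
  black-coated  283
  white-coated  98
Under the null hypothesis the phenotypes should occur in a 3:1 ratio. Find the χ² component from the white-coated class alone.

Expected counts for N = 381 under a 3:1 ratio (total parts = 4):
  black-coated: 381 × 3/4 = 285.75
  white-coated: 381 × 1/4 = 95.25
Contribution of white-coated: (98 − 95.25)² / 95.25 = 0.0794

0.079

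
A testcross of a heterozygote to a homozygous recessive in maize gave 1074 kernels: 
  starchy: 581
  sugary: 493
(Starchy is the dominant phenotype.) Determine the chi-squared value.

A testcross of a heterozygote (Aa × aa) gives a 1:1 phenotypic ratio.
The 1:1 ratio has 2 parts, so with N = 1074 the expected counts are:
  starchy: 1074 × 1/2 = 537
  sugary: 1074 × 1/2 = 537
χ² = Σ (O − E)² / E
  starchy: (581 − 537)² / 537 = 3.6052
  sugary: (493 − 537)² / 537 = 3.6052
χ² = 3.6052 + 3.6052 = 7.2104 ≈ 7.210

7.210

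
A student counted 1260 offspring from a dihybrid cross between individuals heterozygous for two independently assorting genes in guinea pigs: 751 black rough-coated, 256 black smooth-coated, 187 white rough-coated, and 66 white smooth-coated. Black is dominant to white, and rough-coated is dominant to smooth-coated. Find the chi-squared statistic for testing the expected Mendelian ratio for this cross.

A dihybrid F₂ with independent assortment and complete dominance at both loci gives a 9:3:3:1 phenotypic ratio.
Under the 9:3:3:1 hypothesis (Σ ratio = 16, N = 1260):
  black rough-coated: 1260 × 9/16 = 708.75
  black smooth-coated: 1260 × 3/16 = 236.25
  white rough-coated: 1260 × 3/16 = 236.25
  white smooth-coated: 1260 × 1/16 = 78.75
χ² = Σ (O − E)² / E
  black rough-coated: (751 − 708.75)² / 708.75 = 2.5186
  black smooth-coated: (256 − 236.25)² / 236.25 = 1.6511
  white rough-coated: (187 − 236.25)² / 236.25 = 10.2669
  white smooth-coated: (66 − 78.75)² / 78.75 = 2.0643
χ² = 2.5186 + 1.6511 + 10.2669 + 2.0643 = 16.5009 ≈ 16.501

16.501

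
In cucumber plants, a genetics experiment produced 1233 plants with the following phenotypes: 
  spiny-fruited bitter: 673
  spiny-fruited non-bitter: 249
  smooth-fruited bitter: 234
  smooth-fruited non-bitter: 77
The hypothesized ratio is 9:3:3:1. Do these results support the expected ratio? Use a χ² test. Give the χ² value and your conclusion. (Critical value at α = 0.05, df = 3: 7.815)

2.016; consistent

Total ratio parts = 16. Expected numbers out of 1233:
  spiny-fruited bitter: 1233 × 9/16 = 693.5625
  spiny-fruited non-bitter: 1233 × 3/16 = 231.1875
  smooth-fruited bitter: 1233 × 3/16 = 231.1875
  smooth-fruited non-bitter: 1233 × 1/16 = 77.0625
χ² = Σ (O − E)² / E
  spiny-fruited bitter: (673 − 693.5625)² / 693.5625 = 0.6096
  spiny-fruited non-bitter: (249 − 231.1875)² / 231.1875 = 1.3724
  smooth-fruited bitter: (234 − 231.1875)² / 231.1875 = 0.0342
  smooth-fruited non-bitter: (77 − 77.0625)² / 77.0625 = 0.0001
χ² = 0.6096 + 1.3724 + 0.0342 + 0.0001 = 2.0163 ≈ 2.016
Degrees of freedom = 4 − 1 = 3; critical value at α = 0.05 is 7.815.
Since 2.016 < 7.815, we fail to reject the null hypothesis — the data are consistent with the 9:3:3:1 ratio.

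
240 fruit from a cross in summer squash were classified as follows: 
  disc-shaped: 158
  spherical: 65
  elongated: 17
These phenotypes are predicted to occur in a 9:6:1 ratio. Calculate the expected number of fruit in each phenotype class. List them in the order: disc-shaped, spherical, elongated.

The 9:6:1 ratio has 16 parts, so with N = 240 the expected counts are:
  disc-shaped: 240 × 9/16 = 135
  spherical: 240 × 6/16 = 90
  elongated: 240 × 1/16 = 15

135, 90, 15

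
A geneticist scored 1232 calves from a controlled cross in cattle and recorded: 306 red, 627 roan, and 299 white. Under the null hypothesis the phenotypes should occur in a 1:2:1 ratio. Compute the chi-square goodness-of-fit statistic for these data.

0.472

The 1:2:1 ratio has 4 parts, so with N = 1232 the expected counts are:
  red: 1232 × 1/4 = 308
  roan: 1232 × 2/4 = 616
  white: 1232 × 1/4 = 308
χ² = Σ (O − E)² / E
  red: (306 − 308)² / 308 = 0.0130
  roan: (627 − 616)² / 616 = 0.1964
  white: (299 − 308)² / 308 = 0.2630
χ² = 0.0130 + 0.1964 + 0.2630 = 0.4724 ≈ 0.472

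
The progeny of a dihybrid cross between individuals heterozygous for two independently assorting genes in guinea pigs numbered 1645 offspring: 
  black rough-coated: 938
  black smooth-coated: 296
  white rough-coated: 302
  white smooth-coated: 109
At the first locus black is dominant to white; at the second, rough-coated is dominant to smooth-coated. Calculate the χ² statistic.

1.182

A dihybrid F₂ with independent assortment and complete dominance at both loci gives a 9:3:3:1 phenotypic ratio.
Expected counts for N = 1645 under a 9:3:3:1 ratio (total parts = 16):
  black rough-coated: 1645 × 9/16 = 925.3125
  black smooth-coated: 1645 × 3/16 = 308.4375
  white rough-coated: 1645 × 3/16 = 308.4375
  white smooth-coated: 1645 × 1/16 = 102.8125
χ² = Σ (O − E)² / E
  black rough-coated: (938 − 925.3125)² / 925.3125 = 0.1740
  black smooth-coated: (296 − 308.4375)² / 308.4375 = 0.5015
  white rough-coated: (302 − 308.4375)² / 308.4375 = 0.1344
  white smooth-coated: (109 − 102.8125)² / 102.8125 = 0.3724
χ² = 0.1740 + 0.5015 + 0.1344 + 0.3724 = 1.1823 ≈ 1.182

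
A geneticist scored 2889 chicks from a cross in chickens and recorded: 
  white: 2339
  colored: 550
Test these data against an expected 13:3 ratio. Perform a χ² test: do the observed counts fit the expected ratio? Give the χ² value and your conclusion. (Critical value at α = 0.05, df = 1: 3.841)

Expected counts for N = 2889 under a 13:3 ratio (total parts = 16):
  white: 2889 × 13/16 = 2347.3125
  colored: 2889 × 3/16 = 541.6875
χ² = Σ (O − E)² / E
  white: (2339 − 2347.3125)² / 2347.3125 = 0.0294
  colored: (550 − 541.6875)² / 541.6875 = 0.1276
χ² = 0.0294 + 0.1276 = 0.157
Degrees of freedom = 2 − 1 = 1; critical value at α = 0.05 is 3.841.
Since 0.157 < 3.841, we fail to reject the null hypothesis — the data are consistent with the 13:3 ratio.

0.157; consistent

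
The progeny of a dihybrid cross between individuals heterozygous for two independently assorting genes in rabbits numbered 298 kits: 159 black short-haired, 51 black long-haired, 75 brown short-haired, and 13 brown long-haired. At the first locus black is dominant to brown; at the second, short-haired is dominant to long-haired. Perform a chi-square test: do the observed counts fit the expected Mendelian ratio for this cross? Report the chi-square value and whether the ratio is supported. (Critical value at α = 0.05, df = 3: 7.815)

A dihybrid F₂ with independent assortment and complete dominance at both loci gives a 9:3:3:1 phenotypic ratio.
Total ratio parts = 16. Expected numbers out of 298:
  black short-haired: 298 × 9/16 = 167.625
  black long-haired: 298 × 3/16 = 55.875
  brown short-haired: 298 × 3/16 = 55.875
  brown long-haired: 298 × 1/16 = 18.625
χ² = Σ (O − E)² / E
  black short-haired: (159 − 167.625)² / 167.625 = 0.4438
  black long-haired: (51 − 55.875)² / 55.875 = 0.4253
  brown short-haired: (75 − 55.875)² / 55.875 = 6.5461
  brown long-haired: (13 − 18.625)² / 18.625 = 1.6988
χ² = 0.4438 + 0.4253 + 6.5461 + 1.6988 = 9.114
Degrees of freedom = 4 − 1 = 3; critical value at α = 0.05 is 7.815.
Since 9.114 > 7.815, we reject the null hypothesis — the data do not fit the 9:3:3:1 ratio.

9.114; not consistent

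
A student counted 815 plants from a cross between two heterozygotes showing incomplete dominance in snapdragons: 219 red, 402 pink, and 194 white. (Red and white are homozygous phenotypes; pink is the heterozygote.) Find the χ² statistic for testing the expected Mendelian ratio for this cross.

With incomplete dominance, a heterozygote × heterozygote cross gives a 1:2:1 phenotypic ratio.
Total ratio parts = 4. Expected numbers out of 815:
  red: 815 × 1/4 = 203.75
  pink: 815 × 2/4 = 407.5
  white: 815 × 1/4 = 203.75
χ² = Σ (O − E)² / E
  red: (219 − 203.75)² / 203.75 = 1.1414
  pink: (402 − 407.5)² / 407.5 = 0.0742
  white: (194 − 203.75)² / 203.75 = 0.4666
χ² = 1.1414 + 0.0742 + 0.4666 = 1.6822 ≈ 1.682

1.682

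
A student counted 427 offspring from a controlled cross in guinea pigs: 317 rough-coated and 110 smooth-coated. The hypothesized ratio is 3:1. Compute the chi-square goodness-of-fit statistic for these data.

0.132

Under the 3:1 hypothesis (Σ ratio = 4, N = 427):
  rough-coated: 427 × 3/4 = 320.25
  smooth-coated: 427 × 1/4 = 106.75
χ² = Σ (O − E)² / E
  rough-coated: (317 − 320.25)² / 320.25 = 0.0330
  smooth-coated: (110 − 106.75)² / 106.75 = 0.0989
χ² = 0.0330 + 0.0989 = 0.1319 ≈ 0.132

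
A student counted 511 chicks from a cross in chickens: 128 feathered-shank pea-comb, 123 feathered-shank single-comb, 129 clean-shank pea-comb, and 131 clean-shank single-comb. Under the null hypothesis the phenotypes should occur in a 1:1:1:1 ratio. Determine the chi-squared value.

0.272

Total ratio parts = 4. Expected numbers out of 511:
  feathered-shank pea-comb: 511 × 1/4 = 127.75
  feathered-shank single-comb: 511 × 1/4 = 127.75
  clean-shank pea-comb: 511 × 1/4 = 127.75
  clean-shank single-comb: 511 × 1/4 = 127.75
χ² = Σ (O − E)² / E
  feathered-shank pea-comb: (128 − 127.75)² / 127.75 = 0.0005
  feathered-shank single-comb: (123 − 127.75)² / 127.75 = 0.1766
  clean-shank pea-comb: (129 − 127.75)² / 127.75 = 0.0122
  clean-shank single-comb: (131 − 127.75)² / 127.75 = 0.0827
χ² = 0.0005 + 0.1766 + 0.0122 + 0.0827 = 0.272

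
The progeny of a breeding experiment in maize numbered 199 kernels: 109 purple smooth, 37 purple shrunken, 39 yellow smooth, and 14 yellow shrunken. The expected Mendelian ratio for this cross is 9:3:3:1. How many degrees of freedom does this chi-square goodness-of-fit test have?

A goodness-of-fit test with 4 phenotype classes has df = 4 − 1 = 3.

3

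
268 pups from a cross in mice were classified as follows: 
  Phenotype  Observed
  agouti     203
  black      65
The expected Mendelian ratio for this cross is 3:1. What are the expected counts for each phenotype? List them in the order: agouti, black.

Total ratio parts = 4. Expected numbers out of 268:
  agouti: 268 × 3/4 = 201
  black: 268 × 1/4 = 67

201, 67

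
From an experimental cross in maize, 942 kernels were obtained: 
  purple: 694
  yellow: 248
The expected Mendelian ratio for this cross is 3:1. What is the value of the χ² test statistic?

The 3:1 ratio has 4 parts, so with N = 942 the expected counts are:
  purple: 942 × 3/4 = 706.5
  yellow: 942 × 1/4 = 235.5
χ² = Σ (O − E)² / E
  purple: (694 − 706.5)² / 706.5 = 0.2212
  yellow: (248 − 235.5)² / 235.5 = 0.6635
χ² = 0.2212 + 0.6635 = 0.8847 ≈ 0.885

0.885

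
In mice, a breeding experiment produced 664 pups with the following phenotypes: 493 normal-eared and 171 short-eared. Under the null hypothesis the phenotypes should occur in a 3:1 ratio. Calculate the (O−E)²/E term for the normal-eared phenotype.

The 3:1 ratio has 4 parts, so with N = 664 the expected counts are:
  normal-eared: 664 × 3/4 = 498
  short-eared: 664 × 1/4 = 166
Contribution of normal-eared: (493 − 498)² / 498 = 0.0502

0.050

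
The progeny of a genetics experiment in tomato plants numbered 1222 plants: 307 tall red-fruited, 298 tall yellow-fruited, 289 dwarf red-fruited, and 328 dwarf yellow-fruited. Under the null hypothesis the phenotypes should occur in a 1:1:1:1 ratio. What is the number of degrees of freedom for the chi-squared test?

A goodness-of-fit test with 4 phenotype classes has df = 4 − 1 = 3.

3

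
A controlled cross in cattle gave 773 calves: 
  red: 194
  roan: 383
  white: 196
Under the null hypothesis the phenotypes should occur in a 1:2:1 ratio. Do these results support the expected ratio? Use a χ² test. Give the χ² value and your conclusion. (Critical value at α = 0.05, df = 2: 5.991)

0.074; consistent

The 1:2:1 ratio has 4 parts, so with N = 773 the expected counts are:
  red: 773 × 1/4 = 193.25
  roan: 773 × 2/4 = 386.5
  white: 773 × 1/4 = 193.25
χ² = Σ (O − E)² / E
  red: (194 − 193.25)² / 193.25 = 0.0029
  roan: (383 − 386.5)² / 386.5 = 0.0317
  white: (196 − 193.25)² / 193.25 = 0.0391
χ² = 0.0029 + 0.0317 + 0.0391 = 0.0737 ≈ 0.074
Degrees of freedom = 3 − 1 = 2; critical value at α = 0.05 is 5.991.
Since 0.074 < 5.991, we fail to reject the null hypothesis — the data are consistent with the 1:2:1 ratio.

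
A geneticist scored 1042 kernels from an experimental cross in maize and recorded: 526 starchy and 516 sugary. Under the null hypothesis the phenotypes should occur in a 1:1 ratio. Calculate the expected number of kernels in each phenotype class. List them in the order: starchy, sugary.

521, 521

Expected counts for N = 1042 under a 1:1 ratio (total parts = 2):
  starchy: 1042 × 1/2 = 521
  sugary: 1042 × 1/2 = 521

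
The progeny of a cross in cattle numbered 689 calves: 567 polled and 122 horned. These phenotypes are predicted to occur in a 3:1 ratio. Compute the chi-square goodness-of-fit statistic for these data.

19.546

Under the 3:1 hypothesis (Σ ratio = 4, N = 689):
  polled: 689 × 3/4 = 516.75
  horned: 689 × 1/4 = 172.25
χ² = Σ (O − E)² / E
  polled: (567 − 516.75)² / 516.75 = 4.8864
  horned: (122 − 172.25)² / 172.25 = 14.6593
χ² = 4.8864 + 14.6593 = 19.5457 ≈ 19.546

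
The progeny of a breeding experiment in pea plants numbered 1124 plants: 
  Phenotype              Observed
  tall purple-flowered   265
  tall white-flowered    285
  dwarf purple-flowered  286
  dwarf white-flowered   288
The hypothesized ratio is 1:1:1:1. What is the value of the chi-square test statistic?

Total ratio parts = 4. Expected numbers out of 1124:
  tall purple-flowered: 1124 × 1/4 = 281
  tall white-flowered: 1124 × 1/4 = 281
  dwarf purple-flowered: 1124 × 1/4 = 281
  dwarf white-flowered: 1124 × 1/4 = 281
χ² = Σ (O − E)² / E
  tall purple-flowered: (265 − 281)² / 281 = 0.9110
  tall white-flowered: (285 − 281)² / 281 = 0.0569
  dwarf purple-flowered: (286 − 281)² / 281 = 0.0890
  dwarf white-flowered: (288 − 281)² / 281 = 0.1744
χ² = 0.9110 + 0.0569 + 0.0890 + 0.1744 = 1.2313 ≈ 1.231

1.231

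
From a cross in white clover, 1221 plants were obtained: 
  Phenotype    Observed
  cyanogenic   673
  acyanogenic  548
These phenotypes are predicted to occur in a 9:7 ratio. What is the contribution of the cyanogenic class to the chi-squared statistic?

Total ratio parts = 16. Expected numbers out of 1221:
  cyanogenic: 1221 × 9/16 = 686.8125
  acyanogenic: 1221 × 7/16 = 534.1875
Contribution of cyanogenic: (673 − 686.8125)² / 686.8125 = 0.2778

0.278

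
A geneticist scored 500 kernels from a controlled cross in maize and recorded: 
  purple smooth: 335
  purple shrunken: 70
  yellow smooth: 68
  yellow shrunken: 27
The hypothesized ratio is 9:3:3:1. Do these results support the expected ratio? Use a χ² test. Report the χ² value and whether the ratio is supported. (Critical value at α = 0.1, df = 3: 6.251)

Expected counts for N = 500 under a 9:3:3:1 ratio (total parts = 16):
  purple smooth: 500 × 9/16 = 281.25
  purple shrunken: 500 × 3/16 = 93.75
  yellow smooth: 500 × 3/16 = 93.75
  yellow shrunken: 500 × 1/16 = 31.25
χ² = Σ (O − E)² / E
  purple smooth: (335 − 281.25)² / 281.25 = 10.2722
  purple shrunken: (70 − 93.75)² / 93.75 = 6.0167
  yellow smooth: (68 − 93.75)² / 93.75 = 7.0727
  yellow shrunken: (27 − 31.25)² / 31.25 = 0.5780
χ² = 10.2722 + 6.0167 + 7.0727 + 0.5780 = 23.9396 ≈ 23.940
Degrees of freedom = 4 − 1 = 3; critical value at α = 0.1 is 6.251.
Since 23.940 > 6.251, we reject the null hypothesis — the data do not fit the 9:3:3:1 ratio.

23.940; not consistent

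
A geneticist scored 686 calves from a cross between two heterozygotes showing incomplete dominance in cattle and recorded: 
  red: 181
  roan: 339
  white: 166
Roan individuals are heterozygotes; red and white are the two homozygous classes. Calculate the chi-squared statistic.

With incomplete dominance, a heterozygote × heterozygote cross gives a 1:2:1 phenotypic ratio.
Total ratio parts = 4. Expected numbers out of 686:
  red: 686 × 1/4 = 171.5
  roan: 686 × 2/4 = 343
  white: 686 × 1/4 = 171.5
χ² = Σ (O − E)² / E
  red: (181 − 171.5)² / 171.5 = 0.5262
  roan: (339 − 343)² / 343 = 0.0466
  white: (166 − 171.5)² / 171.5 = 0.1764
χ² = 0.5262 + 0.0466 + 0.1764 = 0.7492 ≈ 0.749

0.749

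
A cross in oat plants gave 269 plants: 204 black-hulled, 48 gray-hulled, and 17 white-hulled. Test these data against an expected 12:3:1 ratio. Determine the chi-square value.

Total ratio parts = 16. Expected numbers out of 269:
  black-hulled: 269 × 12/16 = 201.75
  gray-hulled: 269 × 3/16 = 50.4375
  white-hulled: 269 × 1/16 = 16.8125
χ² = Σ (O − E)² / E
  black-hulled: (204 − 201.75)² / 201.75 = 0.0251
  gray-hulled: (48 − 50.4375)² / 50.4375 = 0.1178
  white-hulled: (17 − 16.8125)² / 16.8125 = 0.0021
χ² = 0.0251 + 0.1178 + 0.0021 = 0.145

0.145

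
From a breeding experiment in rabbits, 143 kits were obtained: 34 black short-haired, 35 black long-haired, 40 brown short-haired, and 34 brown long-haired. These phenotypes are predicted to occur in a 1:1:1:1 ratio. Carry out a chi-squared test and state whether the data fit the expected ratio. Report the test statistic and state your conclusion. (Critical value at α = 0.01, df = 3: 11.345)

0.692; consistent

Under the 1:1:1:1 hypothesis (Σ ratio = 4, N = 143):
  black short-haired: 143 × 1/4 = 35.75
  black long-haired: 143 × 1/4 = 35.75
  brown short-haired: 143 × 1/4 = 35.75
  brown long-haired: 143 × 1/4 = 35.75
χ² = Σ (O − E)² / E
  black short-haired: (34 − 35.75)² / 35.75 = 0.0857
  black long-haired: (35 − 35.75)² / 35.75 = 0.0157
  brown short-haired: (40 − 35.75)² / 35.75 = 0.5052
  brown long-haired: (34 − 35.75)² / 35.75 = 0.0857
χ² = 0.0857 + 0.0157 + 0.5052 + 0.0857 = 0.6923 ≈ 0.692
Degrees of freedom = 4 − 1 = 3; critical value at α = 0.01 is 11.345.
Since 0.692 < 11.345, we fail to reject the null hypothesis — the data are consistent with the 1:1:1:1 ratio.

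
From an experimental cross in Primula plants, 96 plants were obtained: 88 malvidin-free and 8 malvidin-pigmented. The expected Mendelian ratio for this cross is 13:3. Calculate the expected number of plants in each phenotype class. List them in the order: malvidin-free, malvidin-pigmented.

Expected counts for N = 96 under a 13:3 ratio (total parts = 16):
  malvidin-free: 96 × 13/16 = 78
  malvidin-pigmented: 96 × 3/16 = 18

78, 18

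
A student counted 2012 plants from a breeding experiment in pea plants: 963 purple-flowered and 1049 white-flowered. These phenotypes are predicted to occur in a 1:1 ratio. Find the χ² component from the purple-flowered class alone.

1.838

Expected counts for N = 2012 under a 1:1 ratio (total parts = 2):
  purple-flowered: 2012 × 1/2 = 1006
  white-flowered: 2012 × 1/2 = 1006
Contribution of purple-flowered: (963 − 1006)² / 1006 = 1.8380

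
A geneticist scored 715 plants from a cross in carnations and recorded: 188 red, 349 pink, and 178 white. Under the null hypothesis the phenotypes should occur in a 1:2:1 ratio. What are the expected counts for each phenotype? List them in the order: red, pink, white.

Expected counts for N = 715 under a 1:2:1 ratio (total parts = 4):
  red: 715 × 1/4 = 178.75
  pink: 715 × 2/4 = 357.5
  white: 715 × 1/4 = 178.75

178.75, 357.5, 178.75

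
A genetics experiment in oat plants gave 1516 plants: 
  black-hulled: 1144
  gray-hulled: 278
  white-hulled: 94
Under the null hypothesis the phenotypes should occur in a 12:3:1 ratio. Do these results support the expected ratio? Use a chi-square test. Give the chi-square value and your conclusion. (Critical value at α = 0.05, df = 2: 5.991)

0.186; consistent

Under the 12:3:1 hypothesis (Σ ratio = 16, N = 1516):
  black-hulled: 1516 × 12/16 = 1137
  gray-hulled: 1516 × 3/16 = 284.25
  white-hulled: 1516 × 1/16 = 94.75
χ² = Σ (O − E)² / E
  black-hulled: (1144 − 1137)² / 1137 = 0.0431
  gray-hulled: (278 − 284.25)² / 284.25 = 0.1374
  white-hulled: (94 − 94.75)² / 94.75 = 0.0059
χ² = 0.0431 + 0.1374 + 0.0059 = 0.1864 ≈ 0.186
Degrees of freedom = 3 − 1 = 2; critical value at α = 0.05 is 5.991.
Since 0.186 < 5.991, we fail to reject the null hypothesis — the data are consistent with the 12:3:1 ratio.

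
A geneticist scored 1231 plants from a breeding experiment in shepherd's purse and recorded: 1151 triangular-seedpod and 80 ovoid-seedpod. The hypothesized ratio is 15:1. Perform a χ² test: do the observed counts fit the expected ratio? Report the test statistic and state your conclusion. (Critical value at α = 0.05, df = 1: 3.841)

Total ratio parts = 16. Expected numbers out of 1231:
  triangular-seedpod: 1231 × 15/16 = 1154.0625
  ovoid-seedpod: 1231 × 1/16 = 76.9375
χ² = Σ (O − E)² / E
  triangular-seedpod: (1151 − 1154.0625)² / 1154.0625 = 0.0081
  ovoid-seedpod: (80 − 76.9375)² / 76.9375 = 0.1219
χ² = 0.0081 + 0.1219 = 0.130
Degrees of freedom = 2 − 1 = 1; critical value at α = 0.05 is 3.841.
Since 0.130 < 3.841, we fail to reject the null hypothesis — the data are consistent with the 15:1 ratio.

0.130; consistent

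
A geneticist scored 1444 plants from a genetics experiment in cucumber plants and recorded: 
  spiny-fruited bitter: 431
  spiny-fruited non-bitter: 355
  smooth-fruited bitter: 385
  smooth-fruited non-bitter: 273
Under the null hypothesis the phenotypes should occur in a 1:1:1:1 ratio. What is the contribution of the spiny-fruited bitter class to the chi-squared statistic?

13.573

The 1:1:1:1 ratio has 4 parts, so with N = 1444 the expected counts are:
  spiny-fruited bitter: 1444 × 1/4 = 361
  spiny-fruited non-bitter: 1444 × 1/4 = 361
  smooth-fruited bitter: 1444 × 1/4 = 361
  smooth-fruited non-bitter: 1444 × 1/4 = 361
Contribution of spiny-fruited bitter: (431 − 361)² / 361 = 13.5734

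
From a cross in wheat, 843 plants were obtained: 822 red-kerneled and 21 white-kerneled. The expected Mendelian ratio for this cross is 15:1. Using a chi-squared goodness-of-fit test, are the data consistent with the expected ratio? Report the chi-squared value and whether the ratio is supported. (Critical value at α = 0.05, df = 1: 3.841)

The 15:1 ratio has 16 parts, so with N = 843 the expected counts are:
  red-kerneled: 843 × 15/16 = 790.3125
  white-kerneled: 843 × 1/16 = 52.6875
χ² = Σ (O − E)² / E
  red-kerneled: (822 − 790.3125)² / 790.3125 = 1.2705
  white-kerneled: (21 − 52.6875)² / 52.6875 = 19.0576
χ² = 1.2705 + 19.0576 = 20.3281 ≈ 20.328
Degrees of freedom = 2 − 1 = 1; critical value at α = 0.05 is 3.841.
Since 20.328 > 3.841, we reject the null hypothesis — the data do not fit the 15:1 ratio.

20.328; not consistent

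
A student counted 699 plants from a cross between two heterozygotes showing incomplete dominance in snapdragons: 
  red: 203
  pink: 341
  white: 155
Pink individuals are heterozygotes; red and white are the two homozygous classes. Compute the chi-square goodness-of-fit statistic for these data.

With incomplete dominance, a heterozygote × heterozygote cross gives a 1:2:1 phenotypic ratio.
The 1:2:1 ratio has 4 parts, so with N = 699 the expected counts are:
  red: 699 × 1/4 = 174.75
  pink: 699 × 2/4 = 349.5
  white: 699 × 1/4 = 174.75
χ² = Σ (O − E)² / E
  red: (203 − 174.75)² / 174.75 = 4.5669
  pink: (341 − 349.5)² / 349.5 = 0.2067
  white: (155 − 174.75)² / 174.75 = 2.2321
χ² = 4.5669 + 0.2067 + 2.2321 = 7.0057 ≈ 7.006

7.006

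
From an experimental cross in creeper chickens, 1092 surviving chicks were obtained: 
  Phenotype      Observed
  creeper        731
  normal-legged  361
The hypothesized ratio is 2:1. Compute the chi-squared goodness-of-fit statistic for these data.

Total ratio parts = 3. Expected numbers out of 1092:
  creeper: 1092 × 2/3 = 728
  normal-legged: 1092 × 1/3 = 364
χ² = Σ (O − E)² / E
  creeper: (731 − 728)² / 728 = 0.0124
  normal-legged: (361 − 364)² / 364 = 0.0247
χ² = 0.0124 + 0.0247 = 0.0371 ≈ 0.037

0.037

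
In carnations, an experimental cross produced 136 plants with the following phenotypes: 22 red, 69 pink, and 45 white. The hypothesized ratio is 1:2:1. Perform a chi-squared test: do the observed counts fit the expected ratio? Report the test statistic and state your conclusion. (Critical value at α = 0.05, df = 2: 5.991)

Expected counts for N = 136 under a 1:2:1 ratio (total parts = 4):
  red: 136 × 1/4 = 34
  pink: 136 × 2/4 = 68
  white: 136 × 1/4 = 34
χ² = Σ (O − E)² / E
  red: (22 − 34)² / 34 = 4.2353
  pink: (69 − 68)² / 68 = 0.0147
  white: (45 − 34)² / 34 = 3.5588
χ² = 4.2353 + 0.0147 + 3.5588 = 7.8088 ≈ 7.809
Degrees of freedom = 3 − 1 = 2; critical value at α = 0.05 is 5.991.
Since 7.809 > 5.991, we reject the null hypothesis — the data do not fit the 1:2:1 ratio.

7.809; not consistent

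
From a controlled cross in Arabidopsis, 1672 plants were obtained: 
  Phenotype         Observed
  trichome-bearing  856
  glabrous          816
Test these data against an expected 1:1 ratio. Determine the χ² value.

0.957

Under the 1:1 hypothesis (Σ ratio = 2, N = 1672):
  trichome-bearing: 1672 × 1/2 = 836
  glabrous: 1672 × 1/2 = 836
χ² = Σ (O − E)² / E
  trichome-bearing: (856 − 836)² / 836 = 0.4785
  glabrous: (816 − 836)² / 836 = 0.4785
χ² = 0.4785 + 0.4785 = 0.957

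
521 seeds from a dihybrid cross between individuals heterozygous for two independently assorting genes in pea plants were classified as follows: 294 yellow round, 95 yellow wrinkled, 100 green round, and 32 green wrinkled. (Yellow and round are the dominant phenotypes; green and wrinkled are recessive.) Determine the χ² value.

0.141

A dihybrid F₂ with independent assortment and complete dominance at both loci gives a 9:3:3:1 phenotypic ratio.
Under the 9:3:3:1 hypothesis (Σ ratio = 16, N = 521):
  yellow round: 521 × 9/16 = 293.0625
  yellow wrinkled: 521 × 3/16 = 97.6875
  green round: 521 × 3/16 = 97.6875
  green wrinkled: 521 × 1/16 = 32.5625
χ² = Σ (O − E)² / E
  yellow round: (294 − 293.0625)² / 293.0625 = 0.0030
  yellow wrinkled: (95 − 97.6875)² / 97.6875 = 0.0739
  green round: (100 − 97.6875)² / 97.6875 = 0.0547
  green wrinkled: (32 − 32.5625)² / 32.5625 = 0.0097
χ² = 0.0030 + 0.0739 + 0.0547 + 0.0097 = 0.1413 ≈ 0.141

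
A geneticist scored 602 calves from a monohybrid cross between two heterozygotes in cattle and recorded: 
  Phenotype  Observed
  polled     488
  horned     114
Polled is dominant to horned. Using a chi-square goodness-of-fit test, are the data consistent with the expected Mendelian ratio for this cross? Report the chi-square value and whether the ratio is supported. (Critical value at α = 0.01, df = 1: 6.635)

11.803; not consistent

For a monohybrid cross between heterozygotes with complete dominance, the expected phenotypic ratio is 3:1.
The 3:1 ratio has 4 parts, so with N = 602 the expected counts are:
  polled: 602 × 3/4 = 451.5
  horned: 602 × 1/4 = 150.5
χ² = Σ (O − E)² / E
  polled: (488 − 451.5)² / 451.5 = 2.9507
  horned: (114 − 150.5)² / 150.5 = 8.8522
χ² = 2.9507 + 8.8522 = 11.8029 ≈ 11.803
Degrees of freedom = 2 − 1 = 1; critical value at α = 0.01 is 6.635.
Since 11.803 > 6.635, we reject the null hypothesis — the data do not fit the 3:1 ratio.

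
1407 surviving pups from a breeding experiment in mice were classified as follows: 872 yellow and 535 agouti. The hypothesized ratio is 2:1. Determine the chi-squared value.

Total ratio parts = 3. Expected numbers out of 1407:
  yellow: 1407 × 2/3 = 938
  agouti: 1407 × 1/3 = 469
χ² = Σ (O − E)² / E
  yellow: (872 − 938)² / 938 = 4.6439
  agouti: (535 − 469)² / 469 = 9.2878
χ² = 4.6439 + 9.2878 = 13.9317 ≈ 13.932

13.932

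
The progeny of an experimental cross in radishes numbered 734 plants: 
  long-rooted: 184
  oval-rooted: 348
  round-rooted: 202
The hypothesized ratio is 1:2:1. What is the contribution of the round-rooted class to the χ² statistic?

Under the 1:2:1 hypothesis (Σ ratio = 4, N = 734):
  long-rooted: 734 × 1/4 = 183.5
  oval-rooted: 734 × 2/4 = 367
  round-rooted: 734 × 1/4 = 183.5
Contribution of round-rooted: (202 − 183.5)² / 183.5 = 1.8651

1.865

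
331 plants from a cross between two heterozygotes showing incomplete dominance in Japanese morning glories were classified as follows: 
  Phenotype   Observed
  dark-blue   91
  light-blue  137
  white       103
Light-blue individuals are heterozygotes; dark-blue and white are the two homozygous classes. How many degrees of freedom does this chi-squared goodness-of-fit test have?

With incomplete dominance, a heterozygote × heterozygote cross gives a 1:2:1 phenotypic ratio.
A goodness-of-fit test with 3 phenotype classes has df = 3 − 1 = 2.

2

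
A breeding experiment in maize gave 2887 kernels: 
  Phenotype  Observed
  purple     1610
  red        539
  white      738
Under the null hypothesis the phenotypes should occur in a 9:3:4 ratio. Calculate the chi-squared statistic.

Expected counts for N = 2887 under a 9:3:4 ratio (total parts = 16):
  purple: 2887 × 9/16 = 1623.9375
  red: 2887 × 3/16 = 541.3125
  white: 2887 × 4/16 = 721.75
χ² = Σ (O − E)² / E
  purple: (1610 − 1623.9375)² / 1623.9375 = 0.1196
  red: (539 − 541.3125)² / 541.3125 = 0.0099
  white: (738 − 721.75)² / 721.75 = 0.3659
χ² = 0.1196 + 0.0099 + 0.3659 = 0.4954 ≈ 0.495

0.495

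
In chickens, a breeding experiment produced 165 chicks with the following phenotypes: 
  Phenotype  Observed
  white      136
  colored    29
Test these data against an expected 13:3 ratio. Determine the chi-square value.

0.149

The 13:3 ratio has 16 parts, so with N = 165 the expected counts are:
  white: 165 × 13/16 = 134.0625
  colored: 165 × 3/16 = 30.9375
χ² = Σ (O − E)² / E
  white: (136 − 134.0625)² / 134.0625 = 0.0280
  colored: (29 − 30.9375)² / 30.9375 = 0.1213
χ² = 0.0280 + 0.1213 = 0.1493 ≈ 0.149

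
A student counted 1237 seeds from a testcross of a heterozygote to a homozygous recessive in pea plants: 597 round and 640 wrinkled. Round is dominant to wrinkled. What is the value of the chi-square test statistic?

A testcross of a heterozygote (Aa × aa) gives a 1:1 phenotypic ratio.
The 1:1 ratio has 2 parts, so with N = 1237 the expected counts are:
  round: 1237 × 1/2 = 618.5
  wrinkled: 1237 × 1/2 = 618.5
χ² = Σ (O − E)² / E
  round: (597 − 618.5)² / 618.5 = 0.7474
  wrinkled: (640 − 618.5)² / 618.5 = 0.7474
χ² = 0.7474 + 0.7474 = 1.4948 ≈ 1.495

1.495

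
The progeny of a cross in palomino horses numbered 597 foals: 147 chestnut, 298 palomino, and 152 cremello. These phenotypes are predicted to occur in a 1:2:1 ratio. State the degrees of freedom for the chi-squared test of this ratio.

2

A goodness-of-fit test with 3 phenotype classes has df = 3 − 1 = 2.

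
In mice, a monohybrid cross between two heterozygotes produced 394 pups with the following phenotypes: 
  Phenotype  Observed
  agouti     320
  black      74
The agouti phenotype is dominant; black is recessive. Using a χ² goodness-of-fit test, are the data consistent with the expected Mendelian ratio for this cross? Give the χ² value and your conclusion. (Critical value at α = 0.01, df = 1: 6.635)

For a monohybrid cross between heterozygotes with complete dominance, the expected phenotypic ratio is 3:1.
The 3:1 ratio has 4 parts, so with N = 394 the expected counts are:
  agouti: 394 × 3/4 = 295.5
  black: 394 × 1/4 = 98.5
χ² = Σ (O − E)² / E
  agouti: (320 − 295.5)² / 295.5 = 2.0313
  black: (74 − 98.5)² / 98.5 = 6.0939
χ² = 2.0313 + 6.0939 = 8.1252 ≈ 8.125
Degrees of freedom = 2 − 1 = 1; critical value at α = 0.01 is 6.635.
Since 8.125 > 6.635, we reject the null hypothesis — the data do not fit the 3:1 ratio.

8.125; not consistent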